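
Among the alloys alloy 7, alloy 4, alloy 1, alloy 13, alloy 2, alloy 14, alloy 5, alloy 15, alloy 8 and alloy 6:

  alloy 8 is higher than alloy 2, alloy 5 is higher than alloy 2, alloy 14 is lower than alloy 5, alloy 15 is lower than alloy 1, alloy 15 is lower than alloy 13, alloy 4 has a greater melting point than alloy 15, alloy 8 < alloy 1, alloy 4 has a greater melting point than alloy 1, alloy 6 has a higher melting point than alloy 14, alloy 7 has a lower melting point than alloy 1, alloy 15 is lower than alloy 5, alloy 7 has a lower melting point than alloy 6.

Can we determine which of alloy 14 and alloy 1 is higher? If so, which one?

undetermined

Following every chain through alloy 14: above alloy 14 we get alloy 5, alloy 6.
alloy 1 is not reached, and no chain runs the other way from alloy 1 to alloy 14.
So the given relations leave the order of alloy 14 and alloy 1 undetermined.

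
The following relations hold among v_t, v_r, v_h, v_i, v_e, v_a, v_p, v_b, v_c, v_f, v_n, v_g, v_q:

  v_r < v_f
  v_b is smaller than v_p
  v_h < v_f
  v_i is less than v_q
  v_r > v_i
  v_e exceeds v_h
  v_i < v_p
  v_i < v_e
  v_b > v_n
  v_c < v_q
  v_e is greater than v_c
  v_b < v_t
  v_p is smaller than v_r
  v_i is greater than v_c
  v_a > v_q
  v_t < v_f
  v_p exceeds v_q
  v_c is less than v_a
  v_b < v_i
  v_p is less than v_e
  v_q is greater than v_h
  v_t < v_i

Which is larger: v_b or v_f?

v_f

Following the relations from v_b: v_b < v_t < v_i < v_p < v_r < v_f.
So v_b < v_f; v_f is the larger of the two.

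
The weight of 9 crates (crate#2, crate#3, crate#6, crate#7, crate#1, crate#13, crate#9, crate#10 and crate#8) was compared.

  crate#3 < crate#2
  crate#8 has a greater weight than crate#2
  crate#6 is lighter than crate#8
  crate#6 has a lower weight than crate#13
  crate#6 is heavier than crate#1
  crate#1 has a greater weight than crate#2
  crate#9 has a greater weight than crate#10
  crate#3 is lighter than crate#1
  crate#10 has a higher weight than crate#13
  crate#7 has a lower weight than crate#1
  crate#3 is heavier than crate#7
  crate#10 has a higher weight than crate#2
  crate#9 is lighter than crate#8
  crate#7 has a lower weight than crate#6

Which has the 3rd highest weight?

crate#10

Piecing the relations together gives one ordering: crate#7 < crate#3 < crate#2 < crate#1 < crate#6 < crate#13 < crate#10 < crate#9 < crate#8.
The 3rd largest is crate#10.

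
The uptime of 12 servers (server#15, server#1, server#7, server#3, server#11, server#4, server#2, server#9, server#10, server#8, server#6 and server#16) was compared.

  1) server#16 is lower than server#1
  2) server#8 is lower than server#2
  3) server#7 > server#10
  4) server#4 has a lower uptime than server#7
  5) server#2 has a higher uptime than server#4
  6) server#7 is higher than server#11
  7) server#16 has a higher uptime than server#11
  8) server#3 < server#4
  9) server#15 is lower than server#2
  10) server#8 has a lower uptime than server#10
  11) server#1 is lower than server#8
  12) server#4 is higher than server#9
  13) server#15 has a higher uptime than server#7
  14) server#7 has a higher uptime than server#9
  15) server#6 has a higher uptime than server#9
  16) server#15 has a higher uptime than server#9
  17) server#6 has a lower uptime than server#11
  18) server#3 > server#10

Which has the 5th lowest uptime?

server#1

The consecutive relations fix a unique order: server#9 < server#6 < server#11 < server#16 < server#1 < server#8 < server#10 < server#3 < server#4 < server#7 < server#15 < server#2.
The 5th smallest is server#1.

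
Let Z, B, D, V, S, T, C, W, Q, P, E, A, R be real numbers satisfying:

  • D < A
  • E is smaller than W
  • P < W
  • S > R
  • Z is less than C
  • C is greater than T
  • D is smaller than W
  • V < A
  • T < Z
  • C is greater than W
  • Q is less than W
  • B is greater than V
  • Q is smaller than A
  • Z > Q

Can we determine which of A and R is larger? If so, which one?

Following every chain through R: above R we get S.
A is not reached, and no chain runs the other way from A to R.
So the given relations leave the order of R and A undetermined.

undetermined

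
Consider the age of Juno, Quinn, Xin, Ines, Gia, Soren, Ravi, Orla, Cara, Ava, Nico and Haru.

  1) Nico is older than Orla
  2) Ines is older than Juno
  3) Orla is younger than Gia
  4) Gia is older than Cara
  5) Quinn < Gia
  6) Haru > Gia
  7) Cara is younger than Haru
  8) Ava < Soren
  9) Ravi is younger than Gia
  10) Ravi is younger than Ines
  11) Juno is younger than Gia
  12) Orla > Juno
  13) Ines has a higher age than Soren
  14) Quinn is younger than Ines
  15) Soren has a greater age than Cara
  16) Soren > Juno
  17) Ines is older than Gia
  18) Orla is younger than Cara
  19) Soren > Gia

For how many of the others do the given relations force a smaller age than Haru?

The elements the relations force below Haru are Ravi, Juno, Orla, Cara, Quinn, Gia — no chain reaches any other.
That is 6.

6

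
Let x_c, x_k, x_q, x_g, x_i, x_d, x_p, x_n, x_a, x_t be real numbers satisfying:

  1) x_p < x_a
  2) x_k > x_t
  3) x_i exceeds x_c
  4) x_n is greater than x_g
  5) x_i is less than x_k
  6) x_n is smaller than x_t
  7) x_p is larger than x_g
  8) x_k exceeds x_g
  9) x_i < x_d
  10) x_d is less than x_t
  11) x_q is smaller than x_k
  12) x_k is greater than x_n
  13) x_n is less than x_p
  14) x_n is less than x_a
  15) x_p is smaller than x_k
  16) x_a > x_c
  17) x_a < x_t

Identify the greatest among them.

x_k

Chaining downward from x_k: directly below it, x_g, x_n, x_p, x_i, x_t, x_q; then x_c, x_a, x_d.
That covers every other element, and nothing is given above x_k, so x_k is the greatest.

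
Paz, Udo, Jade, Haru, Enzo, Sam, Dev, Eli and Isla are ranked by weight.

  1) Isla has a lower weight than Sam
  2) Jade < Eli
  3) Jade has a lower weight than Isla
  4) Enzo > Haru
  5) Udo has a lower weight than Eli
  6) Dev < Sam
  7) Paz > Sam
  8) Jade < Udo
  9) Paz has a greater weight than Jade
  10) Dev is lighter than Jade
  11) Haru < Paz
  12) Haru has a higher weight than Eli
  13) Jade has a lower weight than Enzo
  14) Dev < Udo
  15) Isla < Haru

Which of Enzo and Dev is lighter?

Dev

Dev < Jade and Jade < Udo give Dev < Udo.
With Udo < Eli: Dev < Jade < Udo < Eli.
Then Eli < Haru extends the chain to Haru.
Then Haru < Enzo extends the chain to Enzo.
So Dev < Enzo; Dev is the lighter of the two.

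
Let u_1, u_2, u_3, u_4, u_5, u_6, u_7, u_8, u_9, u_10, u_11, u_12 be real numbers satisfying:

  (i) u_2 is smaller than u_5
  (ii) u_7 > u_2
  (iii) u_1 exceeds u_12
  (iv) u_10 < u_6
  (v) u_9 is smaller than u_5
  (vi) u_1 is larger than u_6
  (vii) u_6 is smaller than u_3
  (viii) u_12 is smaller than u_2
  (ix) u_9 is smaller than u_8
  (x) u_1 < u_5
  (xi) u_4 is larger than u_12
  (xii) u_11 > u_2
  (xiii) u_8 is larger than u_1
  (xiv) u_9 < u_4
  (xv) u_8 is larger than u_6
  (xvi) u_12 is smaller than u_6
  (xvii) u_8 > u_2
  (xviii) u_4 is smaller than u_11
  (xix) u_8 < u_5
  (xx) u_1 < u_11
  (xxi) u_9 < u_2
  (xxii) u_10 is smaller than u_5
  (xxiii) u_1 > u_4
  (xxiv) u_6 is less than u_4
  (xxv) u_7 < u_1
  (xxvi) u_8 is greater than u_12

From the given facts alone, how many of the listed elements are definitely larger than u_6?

6

From u_6 the given relations immediately reach u_4, u_1, u_8, u_3.
From those, u_5, u_11 — 6 in total.
No other element is forced above u_6 by the given relations, so the count is 6.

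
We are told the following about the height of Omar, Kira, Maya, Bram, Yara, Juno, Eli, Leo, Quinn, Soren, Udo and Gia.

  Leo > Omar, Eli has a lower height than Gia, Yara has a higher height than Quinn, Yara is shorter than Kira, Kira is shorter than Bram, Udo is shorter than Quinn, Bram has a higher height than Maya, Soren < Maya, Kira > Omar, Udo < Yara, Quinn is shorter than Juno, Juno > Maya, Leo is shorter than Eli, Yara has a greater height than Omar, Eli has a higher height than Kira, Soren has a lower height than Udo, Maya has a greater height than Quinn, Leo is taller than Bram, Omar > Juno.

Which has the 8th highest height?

The consecutive relations fix a unique order: Soren < Udo < Quinn < Maya < Juno < Omar < Yara < Kira < Bram < Leo < Eli < Gia.
Counting 8 from the largest end gives Juno.

Juno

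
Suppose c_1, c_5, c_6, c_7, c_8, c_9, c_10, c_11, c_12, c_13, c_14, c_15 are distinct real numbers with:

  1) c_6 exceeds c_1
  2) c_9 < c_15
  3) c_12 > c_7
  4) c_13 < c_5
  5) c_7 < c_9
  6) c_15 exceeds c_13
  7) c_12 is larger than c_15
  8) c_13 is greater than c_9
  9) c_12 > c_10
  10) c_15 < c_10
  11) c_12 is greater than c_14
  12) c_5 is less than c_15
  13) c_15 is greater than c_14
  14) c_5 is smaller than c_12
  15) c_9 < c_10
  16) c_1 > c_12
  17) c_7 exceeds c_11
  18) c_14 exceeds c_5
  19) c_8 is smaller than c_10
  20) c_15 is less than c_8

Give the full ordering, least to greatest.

c_11 < c_7 < c_9 < c_13 < c_5 < c_14 < c_15 < c_8 < c_10 < c_12 < c_1 < c_6

Nothing is placed below c_11, so it is least; from there c_11 < c_7; c_7 < c_9; c_9 < c_13; c_13 < c_5; c_5 < c_14; c_14 < c_15; c_15 < c_8; c_8 < c_10; c_10 < c_12; c_12 < c_1; c_1 < c_6, each given directly.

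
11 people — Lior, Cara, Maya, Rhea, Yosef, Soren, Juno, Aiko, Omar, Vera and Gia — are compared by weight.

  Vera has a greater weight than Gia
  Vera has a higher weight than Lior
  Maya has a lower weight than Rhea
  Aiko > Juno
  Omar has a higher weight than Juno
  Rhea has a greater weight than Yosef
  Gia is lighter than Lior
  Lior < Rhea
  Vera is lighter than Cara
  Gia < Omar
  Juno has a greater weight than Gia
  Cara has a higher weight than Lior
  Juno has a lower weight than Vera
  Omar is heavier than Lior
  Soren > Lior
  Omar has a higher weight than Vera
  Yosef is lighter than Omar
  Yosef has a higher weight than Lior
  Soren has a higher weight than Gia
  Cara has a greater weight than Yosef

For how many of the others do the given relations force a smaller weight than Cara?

Directly below Cara: Lior, Yosef, Vera.
One step further: Gia, Juno (5 so far).
Nothing else is reachable below Cara; 5 in all.

5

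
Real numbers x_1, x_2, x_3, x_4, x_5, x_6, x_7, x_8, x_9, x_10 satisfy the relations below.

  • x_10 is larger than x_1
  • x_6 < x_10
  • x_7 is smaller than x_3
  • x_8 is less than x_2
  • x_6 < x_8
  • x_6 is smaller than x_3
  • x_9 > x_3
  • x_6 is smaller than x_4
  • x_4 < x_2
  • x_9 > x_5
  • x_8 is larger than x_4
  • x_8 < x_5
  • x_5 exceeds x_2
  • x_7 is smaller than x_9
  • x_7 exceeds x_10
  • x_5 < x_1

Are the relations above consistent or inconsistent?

consistent

The single ordering x_6 < x_4 < x_8 < x_2 < x_5 < x_1 < x_10 < x_7 < x_3 < x_9 satisfies every listed relation, so no contradiction arises.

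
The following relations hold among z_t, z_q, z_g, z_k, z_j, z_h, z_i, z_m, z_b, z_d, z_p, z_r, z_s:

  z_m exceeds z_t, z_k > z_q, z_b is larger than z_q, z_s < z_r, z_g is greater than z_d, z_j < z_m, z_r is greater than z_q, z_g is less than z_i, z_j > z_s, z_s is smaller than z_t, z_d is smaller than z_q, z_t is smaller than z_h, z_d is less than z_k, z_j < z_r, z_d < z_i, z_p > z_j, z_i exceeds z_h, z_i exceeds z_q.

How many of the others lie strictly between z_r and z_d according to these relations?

Chaining upward from z_d reaches: z_g, z_q, z_i, z_k, z_b.
Chaining downward from z_r reaches: z_s, z_q, z_j.
Strictly between z_d and z_r are those in both lists: z_q — 1 element.

1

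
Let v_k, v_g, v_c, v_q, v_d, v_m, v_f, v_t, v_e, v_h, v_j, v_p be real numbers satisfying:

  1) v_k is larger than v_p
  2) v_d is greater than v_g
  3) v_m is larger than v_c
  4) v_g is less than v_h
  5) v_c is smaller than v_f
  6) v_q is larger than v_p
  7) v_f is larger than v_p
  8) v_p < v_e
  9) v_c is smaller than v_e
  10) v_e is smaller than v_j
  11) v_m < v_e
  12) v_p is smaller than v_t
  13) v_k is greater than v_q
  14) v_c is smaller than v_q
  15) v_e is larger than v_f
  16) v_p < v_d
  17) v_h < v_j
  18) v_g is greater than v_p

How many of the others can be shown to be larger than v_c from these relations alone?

Directly above v_c: v_m, v_f, v_q, v_e.
One step further: v_j, v_k (6 so far).
Nothing else is reachable above v_c; 6 in all.

6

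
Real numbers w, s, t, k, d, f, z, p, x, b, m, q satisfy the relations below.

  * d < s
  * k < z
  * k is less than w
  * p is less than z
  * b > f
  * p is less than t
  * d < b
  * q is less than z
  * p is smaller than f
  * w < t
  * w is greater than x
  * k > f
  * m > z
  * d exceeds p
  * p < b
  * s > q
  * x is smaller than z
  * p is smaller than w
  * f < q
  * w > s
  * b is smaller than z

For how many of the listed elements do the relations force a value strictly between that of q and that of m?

1

Chaining upward from q reaches: z, s, w, t.
Chaining downward from m reaches: x, p, d, f, b, k, z.
Strictly between q and m are those in both lists: z — 1 element.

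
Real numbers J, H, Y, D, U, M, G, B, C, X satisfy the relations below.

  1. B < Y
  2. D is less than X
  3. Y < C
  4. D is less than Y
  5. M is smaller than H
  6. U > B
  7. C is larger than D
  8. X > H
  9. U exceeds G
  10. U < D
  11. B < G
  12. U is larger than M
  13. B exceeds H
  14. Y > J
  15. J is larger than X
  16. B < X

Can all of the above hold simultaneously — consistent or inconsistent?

consistent

The single ordering M < H < B < G < U < D < X < J < Y < C satisfies every listed relation, so no contradiction arises.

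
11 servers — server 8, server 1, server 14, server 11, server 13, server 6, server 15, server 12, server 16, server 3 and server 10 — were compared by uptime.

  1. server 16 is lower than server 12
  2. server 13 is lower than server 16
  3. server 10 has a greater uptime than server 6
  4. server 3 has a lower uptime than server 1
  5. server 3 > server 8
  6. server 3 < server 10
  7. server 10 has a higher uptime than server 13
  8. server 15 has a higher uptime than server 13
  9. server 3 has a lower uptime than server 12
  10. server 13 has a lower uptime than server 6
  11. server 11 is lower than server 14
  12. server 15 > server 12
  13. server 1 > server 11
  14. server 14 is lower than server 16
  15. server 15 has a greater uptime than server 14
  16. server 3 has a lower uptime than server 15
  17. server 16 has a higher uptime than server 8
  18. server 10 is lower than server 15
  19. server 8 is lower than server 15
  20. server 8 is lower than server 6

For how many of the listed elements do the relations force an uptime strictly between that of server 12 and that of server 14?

The relations place server 14 below server 12. An element lies strictly between them when it is forced above server 14 and also forced below server 12.
Above server 14: {server 16, server 15}. Below server 12: {server 11, server 13, server 8, server 3, server 16}.
Intersection: {server 16} — 1.

1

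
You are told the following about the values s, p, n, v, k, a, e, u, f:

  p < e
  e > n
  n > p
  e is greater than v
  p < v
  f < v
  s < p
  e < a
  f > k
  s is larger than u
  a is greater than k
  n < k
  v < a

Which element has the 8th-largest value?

s

Piecing the relations together gives one ordering: u < s < p < n < k < f < v < e < a.
The 8th largest is s.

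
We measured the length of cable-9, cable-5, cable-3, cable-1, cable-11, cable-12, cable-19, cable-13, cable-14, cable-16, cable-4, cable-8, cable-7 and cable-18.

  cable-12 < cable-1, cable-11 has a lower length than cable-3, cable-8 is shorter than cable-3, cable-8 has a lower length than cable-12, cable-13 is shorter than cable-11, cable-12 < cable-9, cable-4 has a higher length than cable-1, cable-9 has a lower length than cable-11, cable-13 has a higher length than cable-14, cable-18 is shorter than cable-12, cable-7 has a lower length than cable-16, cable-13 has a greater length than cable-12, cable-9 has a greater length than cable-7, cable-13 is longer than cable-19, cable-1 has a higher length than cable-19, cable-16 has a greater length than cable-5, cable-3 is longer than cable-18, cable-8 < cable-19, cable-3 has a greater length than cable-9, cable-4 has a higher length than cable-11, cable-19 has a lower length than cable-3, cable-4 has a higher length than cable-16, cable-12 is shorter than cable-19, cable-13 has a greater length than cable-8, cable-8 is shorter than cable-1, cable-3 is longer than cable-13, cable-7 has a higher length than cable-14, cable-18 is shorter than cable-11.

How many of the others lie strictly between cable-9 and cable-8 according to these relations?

1

The relations place cable-8 below cable-9. An element lies strictly between them when it is forced above cable-8 and also forced below cable-9.
Above cable-8: {cable-12, cable-19, cable-13, cable-1, cable-11, cable-3, cable-4}. Below cable-9: {cable-18, cable-12, cable-14, cable-7}.
Intersection: {cable-12} — 1.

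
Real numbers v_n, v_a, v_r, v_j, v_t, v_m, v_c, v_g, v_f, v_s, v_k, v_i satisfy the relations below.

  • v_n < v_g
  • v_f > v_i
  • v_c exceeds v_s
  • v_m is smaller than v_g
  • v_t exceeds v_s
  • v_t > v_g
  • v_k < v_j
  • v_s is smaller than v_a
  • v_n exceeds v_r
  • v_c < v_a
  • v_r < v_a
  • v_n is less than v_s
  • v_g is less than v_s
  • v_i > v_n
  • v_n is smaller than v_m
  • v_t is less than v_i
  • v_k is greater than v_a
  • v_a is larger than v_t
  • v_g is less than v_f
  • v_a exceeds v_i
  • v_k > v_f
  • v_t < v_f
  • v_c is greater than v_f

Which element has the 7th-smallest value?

Piecing the relations together gives one ordering: v_r < v_n < v_m < v_g < v_s < v_t < v_i < v_f < v_c < v_a < v_k < v_j.
The 7th smallest is v_i.

v_i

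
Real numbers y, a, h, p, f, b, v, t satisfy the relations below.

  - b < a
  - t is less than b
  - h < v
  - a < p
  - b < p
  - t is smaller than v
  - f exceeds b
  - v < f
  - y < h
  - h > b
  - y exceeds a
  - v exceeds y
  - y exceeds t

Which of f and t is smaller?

The relevant relations are t < b; b < a; a < y; y < h; h < v; v < f.
Chaining these gives t < b < a < y < h < v < f.
So t < f; t is the smaller of the two.

t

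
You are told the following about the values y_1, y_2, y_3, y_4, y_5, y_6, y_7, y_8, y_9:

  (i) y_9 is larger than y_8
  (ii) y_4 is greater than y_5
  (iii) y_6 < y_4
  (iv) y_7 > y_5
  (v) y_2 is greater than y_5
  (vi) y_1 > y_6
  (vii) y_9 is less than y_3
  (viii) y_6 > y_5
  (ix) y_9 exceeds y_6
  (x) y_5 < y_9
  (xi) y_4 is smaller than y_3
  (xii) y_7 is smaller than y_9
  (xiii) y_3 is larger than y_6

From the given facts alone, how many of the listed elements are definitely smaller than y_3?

The elements the relations force below y_3 are y_5, y_6, y_8, y_7, y_9, y_4 — no chain reaches any other.
That is 6.

6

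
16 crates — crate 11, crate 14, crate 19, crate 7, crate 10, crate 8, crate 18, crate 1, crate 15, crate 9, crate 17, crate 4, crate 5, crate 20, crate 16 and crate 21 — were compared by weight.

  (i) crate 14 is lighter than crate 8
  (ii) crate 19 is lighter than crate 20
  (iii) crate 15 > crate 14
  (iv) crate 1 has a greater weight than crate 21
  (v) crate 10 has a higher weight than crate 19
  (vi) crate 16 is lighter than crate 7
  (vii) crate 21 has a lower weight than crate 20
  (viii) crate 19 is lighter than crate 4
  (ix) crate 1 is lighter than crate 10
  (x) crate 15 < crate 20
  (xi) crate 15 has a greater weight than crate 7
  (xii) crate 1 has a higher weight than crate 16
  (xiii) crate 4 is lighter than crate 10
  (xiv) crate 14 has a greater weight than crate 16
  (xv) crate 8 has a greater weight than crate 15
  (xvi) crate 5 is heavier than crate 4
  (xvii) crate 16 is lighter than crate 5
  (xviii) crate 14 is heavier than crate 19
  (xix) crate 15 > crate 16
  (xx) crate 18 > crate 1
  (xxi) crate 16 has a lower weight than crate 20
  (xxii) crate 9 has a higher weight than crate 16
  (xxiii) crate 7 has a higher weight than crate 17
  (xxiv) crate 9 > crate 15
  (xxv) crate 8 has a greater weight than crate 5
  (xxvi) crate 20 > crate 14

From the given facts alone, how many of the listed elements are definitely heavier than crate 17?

Directly above crate 17: crate 7.
One step further: crate 15 (2 so far).
One step further: crate 9, crate 20, crate 8 (5 so far).
No other element is forced above crate 17 by the given relations, so the count is 5.

5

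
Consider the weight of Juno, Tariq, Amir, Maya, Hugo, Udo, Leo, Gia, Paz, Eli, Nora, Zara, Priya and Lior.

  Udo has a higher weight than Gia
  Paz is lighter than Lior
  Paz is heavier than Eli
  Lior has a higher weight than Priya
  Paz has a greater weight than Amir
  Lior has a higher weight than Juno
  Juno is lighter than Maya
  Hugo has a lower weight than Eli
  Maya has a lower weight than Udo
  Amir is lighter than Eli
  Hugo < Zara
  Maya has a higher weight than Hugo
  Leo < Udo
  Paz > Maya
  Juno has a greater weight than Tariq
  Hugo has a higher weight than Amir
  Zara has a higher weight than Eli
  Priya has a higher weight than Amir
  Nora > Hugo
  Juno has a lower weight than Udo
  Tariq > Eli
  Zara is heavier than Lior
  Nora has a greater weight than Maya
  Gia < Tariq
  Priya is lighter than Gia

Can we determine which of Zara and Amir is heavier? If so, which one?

Chaining the given relations: Amir < Hugo < Eli < Tariq < Juno < Maya < Paz < Lior < Zara.
So Zara is heavier.

Zara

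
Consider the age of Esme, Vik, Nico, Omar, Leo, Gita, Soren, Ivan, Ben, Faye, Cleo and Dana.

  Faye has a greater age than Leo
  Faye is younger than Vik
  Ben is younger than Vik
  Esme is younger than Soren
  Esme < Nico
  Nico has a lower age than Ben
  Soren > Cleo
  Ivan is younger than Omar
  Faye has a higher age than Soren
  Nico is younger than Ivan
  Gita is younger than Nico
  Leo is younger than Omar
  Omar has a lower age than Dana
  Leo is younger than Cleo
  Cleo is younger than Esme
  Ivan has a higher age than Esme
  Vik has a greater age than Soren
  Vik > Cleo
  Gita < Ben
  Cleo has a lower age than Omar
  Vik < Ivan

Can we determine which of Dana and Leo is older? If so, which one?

Leo < Cleo and Cleo < Esme give Leo < Esme.
With Esme < Soren: Leo < Cleo < Esme < Soren.
Then Soren < Vik extends the chain to Vik.
With Vik < Ivan: Leo < Cleo < Esme < Soren < Vik < Ivan.
Then Ivan < Omar extends the chain to Omar.
With Omar < Dana: Leo < Cleo < Esme < Soren < Vik < Ivan < Omar < Dana.
So Dana is older.

Dana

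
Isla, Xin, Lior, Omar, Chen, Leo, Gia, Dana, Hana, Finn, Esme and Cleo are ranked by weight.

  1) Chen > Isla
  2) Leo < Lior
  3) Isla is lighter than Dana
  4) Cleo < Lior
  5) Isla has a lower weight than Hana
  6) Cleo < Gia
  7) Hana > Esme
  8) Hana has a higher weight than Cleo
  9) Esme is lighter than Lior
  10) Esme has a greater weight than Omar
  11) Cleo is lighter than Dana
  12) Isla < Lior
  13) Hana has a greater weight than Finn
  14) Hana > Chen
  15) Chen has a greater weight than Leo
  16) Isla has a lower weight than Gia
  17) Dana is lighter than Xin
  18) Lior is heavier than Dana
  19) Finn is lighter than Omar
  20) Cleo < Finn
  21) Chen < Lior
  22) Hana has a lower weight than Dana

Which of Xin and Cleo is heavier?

Xin

The relevant relations are Cleo < Finn; Finn < Omar; Omar < Esme; Esme < Hana; Hana < Dana; Dana < Xin.
Together: Cleo < Finn < Omar < Esme < Hana < Dana < Xin.
So Cleo < Xin; Xin is the heavier of the two.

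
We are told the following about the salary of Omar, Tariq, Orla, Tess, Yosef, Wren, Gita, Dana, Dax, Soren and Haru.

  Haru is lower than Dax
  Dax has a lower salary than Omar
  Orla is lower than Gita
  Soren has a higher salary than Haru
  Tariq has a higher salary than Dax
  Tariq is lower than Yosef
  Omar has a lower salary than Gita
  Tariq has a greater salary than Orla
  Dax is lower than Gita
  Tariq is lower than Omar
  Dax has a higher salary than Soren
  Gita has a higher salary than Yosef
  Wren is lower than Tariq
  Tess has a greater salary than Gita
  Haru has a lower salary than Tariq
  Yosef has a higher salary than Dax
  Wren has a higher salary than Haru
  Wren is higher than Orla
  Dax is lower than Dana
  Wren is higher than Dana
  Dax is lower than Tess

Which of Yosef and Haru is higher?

Yosef

Chaining the given relations: Haru < Soren < Dax < Dana < Wren < Tariq < Yosef.
So Haru < Yosef; Yosef is the higher of the two.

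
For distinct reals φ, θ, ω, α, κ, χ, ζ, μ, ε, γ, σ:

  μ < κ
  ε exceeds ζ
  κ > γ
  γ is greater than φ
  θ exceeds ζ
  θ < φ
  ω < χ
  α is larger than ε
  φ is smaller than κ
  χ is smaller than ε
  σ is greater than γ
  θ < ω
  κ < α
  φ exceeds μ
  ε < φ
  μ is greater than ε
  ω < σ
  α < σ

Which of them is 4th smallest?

Piecing the relations together gives one ordering: ζ < θ < ω < χ < ε < μ < φ < γ < κ < α < σ.
The 4th smallest is χ.

χ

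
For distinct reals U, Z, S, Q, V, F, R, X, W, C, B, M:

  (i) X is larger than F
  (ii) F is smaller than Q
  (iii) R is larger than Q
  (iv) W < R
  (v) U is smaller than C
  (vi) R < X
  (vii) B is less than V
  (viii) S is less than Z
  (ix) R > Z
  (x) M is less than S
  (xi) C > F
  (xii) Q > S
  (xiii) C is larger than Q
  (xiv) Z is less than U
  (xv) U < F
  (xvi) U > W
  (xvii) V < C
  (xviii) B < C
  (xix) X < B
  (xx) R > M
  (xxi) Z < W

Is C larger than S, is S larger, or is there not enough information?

C

The relevant relations are S < Z; Z < W; W < U; U < F; F < Q; Q < R; R < X; X < B; B < V; V < C.
Chaining these gives S < Z < W < U < F < Q < R < X < B < V < C.
So C is larger.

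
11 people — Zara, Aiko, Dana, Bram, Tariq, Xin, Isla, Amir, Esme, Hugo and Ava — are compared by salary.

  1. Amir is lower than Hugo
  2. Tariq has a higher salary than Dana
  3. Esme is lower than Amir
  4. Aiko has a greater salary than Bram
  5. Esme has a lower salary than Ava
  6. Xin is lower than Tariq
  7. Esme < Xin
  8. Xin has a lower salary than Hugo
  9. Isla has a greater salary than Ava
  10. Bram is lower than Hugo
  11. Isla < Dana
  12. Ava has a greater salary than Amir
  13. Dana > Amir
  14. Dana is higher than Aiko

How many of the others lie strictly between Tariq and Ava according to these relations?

2

The relations place Ava below Tariq. An element lies strictly between them when it is forced above Ava and also forced below Tariq.
Above Ava: {Isla, Dana}. Below Tariq: {Esme, Amir, Bram, Xin, Isla, Aiko, Dana}.
Intersection: {Isla, Dana} — 2.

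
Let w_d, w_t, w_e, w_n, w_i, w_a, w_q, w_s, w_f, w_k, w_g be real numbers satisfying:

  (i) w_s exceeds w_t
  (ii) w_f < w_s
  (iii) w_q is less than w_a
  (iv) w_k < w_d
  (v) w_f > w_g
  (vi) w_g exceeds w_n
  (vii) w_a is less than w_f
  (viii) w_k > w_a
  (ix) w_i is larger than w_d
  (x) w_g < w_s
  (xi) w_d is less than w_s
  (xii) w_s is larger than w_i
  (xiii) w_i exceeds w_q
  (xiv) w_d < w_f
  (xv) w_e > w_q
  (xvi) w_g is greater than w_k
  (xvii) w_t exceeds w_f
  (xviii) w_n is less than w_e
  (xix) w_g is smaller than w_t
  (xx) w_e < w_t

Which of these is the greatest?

w_q is not greatest since w_q < w_a; w_n is not greatest since w_n < w_g; w_a is not greatest since w_a < w_k; w_k is not greatest since w_k < w_d; w_d is not greatest since w_d < w_f; w_g is not greatest since w_g < w_s; w_f is not greatest since w_f < w_s; w_i is not greatest since w_i < w_s; w_e is not greatest since w_e < w_t; w_t is not greatest since w_t < w_s.
Only w_s has nothing above it, so w_s is the greatest.

w_s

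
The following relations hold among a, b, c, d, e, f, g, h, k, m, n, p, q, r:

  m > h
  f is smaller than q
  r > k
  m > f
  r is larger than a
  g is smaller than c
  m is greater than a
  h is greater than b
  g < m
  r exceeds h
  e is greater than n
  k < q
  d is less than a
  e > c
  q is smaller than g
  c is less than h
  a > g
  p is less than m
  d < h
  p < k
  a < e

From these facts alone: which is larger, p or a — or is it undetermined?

a

p < k and k < q give p < q.
With q < g: p < k < q < g.
With g < a: p < k < q < g < a.
So a is larger.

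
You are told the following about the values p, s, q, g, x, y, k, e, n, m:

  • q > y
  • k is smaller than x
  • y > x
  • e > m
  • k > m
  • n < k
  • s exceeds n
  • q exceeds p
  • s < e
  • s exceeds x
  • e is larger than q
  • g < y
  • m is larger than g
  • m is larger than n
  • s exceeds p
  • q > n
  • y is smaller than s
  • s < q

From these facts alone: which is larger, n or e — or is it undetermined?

n < m and m < k give n < k.
Then k < x extends the chain to x.
Then x < y extends the chain to y.
With y < q: n < m < k < x < y < q.
With q < e: n < m < k < x < y < q < e.
So e is larger.

e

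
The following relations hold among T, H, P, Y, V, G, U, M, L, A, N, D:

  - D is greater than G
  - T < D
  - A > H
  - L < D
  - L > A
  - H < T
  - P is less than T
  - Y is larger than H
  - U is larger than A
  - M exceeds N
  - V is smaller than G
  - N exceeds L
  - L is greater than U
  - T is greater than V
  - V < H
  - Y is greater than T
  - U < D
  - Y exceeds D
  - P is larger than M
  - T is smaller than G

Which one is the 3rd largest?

G

Chaining the given pairs: V < H < A < U < L < N < M < P < T < G < D < Y.
The 3rd largest is G.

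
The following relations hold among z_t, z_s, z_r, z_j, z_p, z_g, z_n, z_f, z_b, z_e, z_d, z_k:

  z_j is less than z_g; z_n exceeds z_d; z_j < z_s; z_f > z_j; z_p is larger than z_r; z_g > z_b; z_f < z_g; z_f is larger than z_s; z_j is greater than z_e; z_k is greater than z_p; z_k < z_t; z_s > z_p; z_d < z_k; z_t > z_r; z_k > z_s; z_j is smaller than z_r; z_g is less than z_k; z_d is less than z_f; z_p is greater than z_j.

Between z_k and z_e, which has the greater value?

z_k

z_e < z_j and z_j < z_r give z_e < z_r.
With z_r < z_p: z_e < z_j < z_r < z_p.
Then z_p < z_s extends the chain to z_s.
With z_s < z_k: z_e < z_j < z_r < z_p < z_s < z_k.
So z_e < z_k; z_k is the larger of the two.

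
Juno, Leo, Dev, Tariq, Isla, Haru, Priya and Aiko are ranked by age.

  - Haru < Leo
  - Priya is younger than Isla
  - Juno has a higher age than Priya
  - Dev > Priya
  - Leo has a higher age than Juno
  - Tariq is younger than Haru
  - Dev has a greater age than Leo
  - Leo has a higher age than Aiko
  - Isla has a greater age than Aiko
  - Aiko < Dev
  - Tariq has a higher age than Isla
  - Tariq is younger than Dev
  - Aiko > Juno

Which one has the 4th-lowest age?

Piecing the relations together gives one ordering: Priya < Juno < Aiko < Isla < Tariq < Haru < Leo < Dev.
The 4th smallest is Isla.

Isla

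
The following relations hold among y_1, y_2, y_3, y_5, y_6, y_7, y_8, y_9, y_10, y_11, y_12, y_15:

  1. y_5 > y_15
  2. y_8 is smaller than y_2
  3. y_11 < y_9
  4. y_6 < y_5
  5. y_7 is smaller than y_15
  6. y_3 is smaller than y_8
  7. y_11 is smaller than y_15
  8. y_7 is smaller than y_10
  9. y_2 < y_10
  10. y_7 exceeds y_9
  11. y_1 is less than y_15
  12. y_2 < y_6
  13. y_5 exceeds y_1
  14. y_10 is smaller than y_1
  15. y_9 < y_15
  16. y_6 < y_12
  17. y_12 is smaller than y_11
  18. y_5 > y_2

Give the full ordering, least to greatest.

y_3 < y_8 < y_2 < y_6 < y_12 < y_11 < y_9 < y_7 < y_10 < y_1 < y_15 < y_5

Each adjacent pair is fixed by a given relation: y_3 < y_8; y_8 < y_2; y_2 < y_6; y_6 < y_12; y_12 < y_11; y_11 < y_9; y_9 < y_7; y_7 < y_10; y_10 < y_1; y_1 < y_15; y_15 < y_5. Chaining them end to end gives the full order.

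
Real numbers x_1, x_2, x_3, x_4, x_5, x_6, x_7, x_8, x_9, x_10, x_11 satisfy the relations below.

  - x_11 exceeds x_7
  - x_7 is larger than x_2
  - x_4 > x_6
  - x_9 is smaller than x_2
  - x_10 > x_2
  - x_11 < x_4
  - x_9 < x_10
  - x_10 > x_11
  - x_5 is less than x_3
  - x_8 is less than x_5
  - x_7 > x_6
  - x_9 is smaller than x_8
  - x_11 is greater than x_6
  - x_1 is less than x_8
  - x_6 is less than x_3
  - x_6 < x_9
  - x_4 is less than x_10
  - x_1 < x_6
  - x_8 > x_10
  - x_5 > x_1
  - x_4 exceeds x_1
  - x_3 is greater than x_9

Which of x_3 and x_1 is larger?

Chaining the given relations: x_1 < x_6 < x_9 < x_2 < x_7 < x_11 < x_4 < x_10 < x_8 < x_5 < x_3.
So x_1 < x_3; x_3 is the larger of the two.

x_3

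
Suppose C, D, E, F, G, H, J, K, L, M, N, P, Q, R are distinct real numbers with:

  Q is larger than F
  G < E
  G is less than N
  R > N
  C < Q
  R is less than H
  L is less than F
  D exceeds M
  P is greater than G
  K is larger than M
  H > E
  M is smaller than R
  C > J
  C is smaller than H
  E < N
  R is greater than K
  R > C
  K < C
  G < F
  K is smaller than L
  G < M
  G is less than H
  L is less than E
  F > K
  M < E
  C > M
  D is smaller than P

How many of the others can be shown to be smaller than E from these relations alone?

4

The elements the relations force below E are G, M, K, L — no chain reaches any other.
That is 4.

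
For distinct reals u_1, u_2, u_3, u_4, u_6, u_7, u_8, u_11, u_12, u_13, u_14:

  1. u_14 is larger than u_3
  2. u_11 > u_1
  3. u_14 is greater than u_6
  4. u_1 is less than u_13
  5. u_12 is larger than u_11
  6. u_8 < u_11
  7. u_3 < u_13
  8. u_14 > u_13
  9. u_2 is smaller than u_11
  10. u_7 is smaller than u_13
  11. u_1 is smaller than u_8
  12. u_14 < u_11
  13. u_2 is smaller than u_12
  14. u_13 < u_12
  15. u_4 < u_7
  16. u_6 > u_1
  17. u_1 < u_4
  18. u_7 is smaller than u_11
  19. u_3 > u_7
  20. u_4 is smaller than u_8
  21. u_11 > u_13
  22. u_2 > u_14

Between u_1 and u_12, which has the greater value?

u_12

Chaining the given relations: u_1 < u_4 < u_7 < u_3 < u_13 < u_14 < u_2 < u_11 < u_12.
So u_1 < u_12; u_12 is the larger of the two.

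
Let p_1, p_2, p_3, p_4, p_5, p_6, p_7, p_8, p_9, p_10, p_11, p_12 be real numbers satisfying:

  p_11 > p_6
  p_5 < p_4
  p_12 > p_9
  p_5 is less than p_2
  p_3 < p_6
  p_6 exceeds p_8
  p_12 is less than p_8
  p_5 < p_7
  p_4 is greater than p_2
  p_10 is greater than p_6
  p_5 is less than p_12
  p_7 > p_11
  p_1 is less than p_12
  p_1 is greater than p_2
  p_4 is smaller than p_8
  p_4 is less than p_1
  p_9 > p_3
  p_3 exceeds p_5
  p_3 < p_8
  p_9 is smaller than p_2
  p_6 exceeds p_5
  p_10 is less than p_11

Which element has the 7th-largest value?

p_1

Piecing the relations together gives one ordering: p_5 < p_3 < p_9 < p_2 < p_4 < p_1 < p_12 < p_8 < p_6 < p_10 < p_11 < p_7.
Counting 7 from the largest end gives p_1.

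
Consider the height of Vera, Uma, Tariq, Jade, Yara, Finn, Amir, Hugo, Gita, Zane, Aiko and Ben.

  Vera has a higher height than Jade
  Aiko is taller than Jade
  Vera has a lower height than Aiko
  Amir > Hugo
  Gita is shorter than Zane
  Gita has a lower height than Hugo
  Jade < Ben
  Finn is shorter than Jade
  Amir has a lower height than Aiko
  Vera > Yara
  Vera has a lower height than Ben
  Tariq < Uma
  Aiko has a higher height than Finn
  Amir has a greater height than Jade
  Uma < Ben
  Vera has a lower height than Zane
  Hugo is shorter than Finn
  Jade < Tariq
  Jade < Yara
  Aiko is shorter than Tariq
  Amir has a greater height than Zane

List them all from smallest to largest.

Gita < Hugo < Finn < Jade < Yara < Vera < Zane < Amir < Aiko < Tariq < Uma < Ben

Each adjacent pair is fixed by a given relation: Gita < Hugo; Hugo < Finn; Finn < Jade; Jade < Yara; Yara < Vera; Vera < Zane; Zane < Amir; Amir < Aiko; Aiko < Tariq; Tariq < Uma; Uma < Ben. Chaining them end to end gives the full order.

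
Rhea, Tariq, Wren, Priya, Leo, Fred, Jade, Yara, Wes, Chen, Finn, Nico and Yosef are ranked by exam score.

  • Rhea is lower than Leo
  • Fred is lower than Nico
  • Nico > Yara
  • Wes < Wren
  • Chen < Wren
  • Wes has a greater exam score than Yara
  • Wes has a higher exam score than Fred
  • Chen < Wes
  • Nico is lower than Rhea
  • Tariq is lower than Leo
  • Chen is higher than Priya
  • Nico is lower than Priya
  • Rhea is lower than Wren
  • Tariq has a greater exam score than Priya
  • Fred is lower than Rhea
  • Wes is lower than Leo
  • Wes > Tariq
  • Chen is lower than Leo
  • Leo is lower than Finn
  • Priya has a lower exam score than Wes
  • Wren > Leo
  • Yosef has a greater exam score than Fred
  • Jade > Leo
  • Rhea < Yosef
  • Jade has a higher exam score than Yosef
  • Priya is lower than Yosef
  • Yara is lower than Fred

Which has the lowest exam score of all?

Fred is not least since Yara < Fred; Nico is not least since Yara < Nico; Rhea is not least since Fred < Rhea; Priya is not least since Nico < Priya; Chen is not least since Priya < Chen; Tariq is not least since Priya < Tariq; Wes is not least since Chen < Wes; Leo is not least since Tariq < Leo; Wren is not least since Leo < Wren; Yosef is not least since Rhea < Yosef; Finn is not least since Leo < Finn; Jade is not least since Leo < Jade.
Only Yara has nothing below it, so Yara is the lowest exam score.

Yara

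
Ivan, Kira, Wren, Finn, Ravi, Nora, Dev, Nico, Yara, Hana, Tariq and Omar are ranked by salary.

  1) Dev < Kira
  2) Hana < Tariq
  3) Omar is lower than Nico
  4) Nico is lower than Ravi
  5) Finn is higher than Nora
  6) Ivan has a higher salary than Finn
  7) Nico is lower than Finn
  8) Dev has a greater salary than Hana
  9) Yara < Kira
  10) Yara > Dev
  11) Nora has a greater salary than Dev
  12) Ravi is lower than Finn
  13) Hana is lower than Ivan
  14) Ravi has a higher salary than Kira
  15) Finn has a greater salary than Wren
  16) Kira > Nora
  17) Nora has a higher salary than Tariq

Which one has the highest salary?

Ivan

Chaining downward from Ivan: directly below it, Hana, Finn; then Nora, Nico, Ravi, Wren; then Tariq, Omar, Dev, Kira; then Yara.
That covers every other element, and nothing is given above Ivan, so Ivan is the highest salary.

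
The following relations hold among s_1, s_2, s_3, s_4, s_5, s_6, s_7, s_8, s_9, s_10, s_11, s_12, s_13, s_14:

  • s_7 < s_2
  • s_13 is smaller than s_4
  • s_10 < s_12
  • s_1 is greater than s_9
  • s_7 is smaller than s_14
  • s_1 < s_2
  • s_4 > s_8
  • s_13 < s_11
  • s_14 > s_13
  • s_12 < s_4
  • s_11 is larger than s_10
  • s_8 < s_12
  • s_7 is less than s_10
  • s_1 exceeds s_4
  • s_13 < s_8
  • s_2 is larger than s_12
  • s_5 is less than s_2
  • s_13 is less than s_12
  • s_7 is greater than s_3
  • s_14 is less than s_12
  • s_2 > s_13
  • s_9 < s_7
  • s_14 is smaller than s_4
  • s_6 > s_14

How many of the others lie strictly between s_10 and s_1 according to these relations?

Chaining upward from s_10 reaches: s_12, s_4, s_11, s_2.
Chaining downward from s_1 reaches: s_9, s_3, s_13, s_7, s_8, s_14, s_12, s_4.
Strictly between s_10 and s_1 are those in both lists: s_12, s_4 — 2 elements.

2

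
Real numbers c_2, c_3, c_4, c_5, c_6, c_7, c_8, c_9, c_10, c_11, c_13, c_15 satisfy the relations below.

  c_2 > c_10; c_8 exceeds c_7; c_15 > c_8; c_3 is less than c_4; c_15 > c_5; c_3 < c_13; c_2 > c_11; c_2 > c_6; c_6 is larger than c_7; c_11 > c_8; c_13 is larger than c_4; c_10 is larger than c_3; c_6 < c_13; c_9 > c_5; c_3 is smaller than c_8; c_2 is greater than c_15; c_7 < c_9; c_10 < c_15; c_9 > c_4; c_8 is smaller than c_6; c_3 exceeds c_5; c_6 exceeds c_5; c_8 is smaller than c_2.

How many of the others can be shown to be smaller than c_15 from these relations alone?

The elements the relations force below c_15 are c_5, c_3, c_7, c_8, c_10 — no chain reaches any other.
That is 5.

5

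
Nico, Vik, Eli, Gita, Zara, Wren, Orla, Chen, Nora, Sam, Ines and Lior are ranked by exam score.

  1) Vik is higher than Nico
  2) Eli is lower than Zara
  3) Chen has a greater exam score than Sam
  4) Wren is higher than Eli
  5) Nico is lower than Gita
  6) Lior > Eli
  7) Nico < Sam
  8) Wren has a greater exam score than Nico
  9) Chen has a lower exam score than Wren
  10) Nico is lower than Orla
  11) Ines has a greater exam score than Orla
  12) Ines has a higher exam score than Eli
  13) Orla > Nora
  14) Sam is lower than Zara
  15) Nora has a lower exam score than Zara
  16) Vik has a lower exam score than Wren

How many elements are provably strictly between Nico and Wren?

Chaining upward from Nico reaches: Sam, Vik, Zara, Chen, Orla, Gita, Ines.
Chaining downward from Wren reaches: Eli, Sam, Vik, Chen.
Strictly between Nico and Wren are those in both lists: Sam, Vik, Chen — 3 elements.

3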